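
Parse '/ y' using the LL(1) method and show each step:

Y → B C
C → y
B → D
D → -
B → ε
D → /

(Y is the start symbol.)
Stack is shown with the top on the left.

Stack  Input  Action
--------------------
Y $    / y $  output Y → B C
B C $  / y $  output B → D
D C $  / y $  output D → /
/ C $  / y $  match '/'
C $    y $    output C → y
y $    y $    match 'y'
$      $      accept

The string is accepted.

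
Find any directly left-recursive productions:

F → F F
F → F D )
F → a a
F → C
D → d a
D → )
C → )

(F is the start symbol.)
Yes, F is left-recursive

Direct left recursion occurs when N → N α for some non-terminal N (the right-hand side begins with the left-hand side itself).

F → F F: LEFT RECURSIVE (starts with F)
F → F D ): LEFT RECURSIVE (starts with F)
F → a a: starts with a
F → C: starts with C
D → d a: starts with d
D → ): starts with ')'
C → ): starts with ')'

The grammar has direct left recursion on: F.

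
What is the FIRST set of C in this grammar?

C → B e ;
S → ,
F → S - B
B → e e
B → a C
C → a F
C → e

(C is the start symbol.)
{ 'a', 'e' }

To compute FIRST(C), examine every production with C on the left-hand side, reading each right-hand side left to right until a non-nullable symbol is reached.

FIRST sets of the other non-terminals involved (by the same procedure, iterated to a fixed point):
  FIRST(B) = { 'a', 'e' }

From C → B e ;:
  - B is a non-terminal: add FIRST(B) \ {ε} = { 'a', 'e' }
    B is not nullable, so stop
From C → a F:
  - a is a terminal: add 'a' and stop
From C → e:
  - e is a terminal: add 'e' and stop

Collecting: FIRST(C) = { 'a', 'e' }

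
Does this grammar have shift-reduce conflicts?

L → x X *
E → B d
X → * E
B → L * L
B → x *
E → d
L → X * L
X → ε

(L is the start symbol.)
Yes — I0: [X → .] vs [L → . x X *]; I1: [X → .] vs [B → . x *]; I4: [X → .] vs [X → . * E]; I7: [X → .] vs [L → . x X *]; I13: [X → .] vs [B → x . *]; I14: [B → x * .] vs [B → . x *]; I15: [X → .] vs [L → . x X *]

Augment with L' → L and build the canonical LR(0) collection (I0 = CLOSURE({[L' → . L]}), then GOTO on every symbol after a dot until no new states appear). It has 18 states:
  I0: { [L → . X * L], [L → . x X *], [L' → . L], [X → . * E], [X → .] }  — shift, reduce
  I1: { [B → . L * L], [B → . x *], [E → . B d], [E → . d], [L → . X * L], [L → . x X *], [X → * . E], [X → . * E], [X → .] }  — shift, reduce
  I2: { [L' → L .] }  — accept
  I3: { [L → X . * L] }  — shift
  I4: { [L → x . X *], [X → . * E], [X → .] }  — shift, reduce
  I5: { [L → x X . *] }  — shift
  I6: { [L → x X * .] }  — reduce
  I7: { [L → . X * L], [L → . x X *], [L → X * . L], [X → . * E], [X → .] }  — shift, reduce
  I8: { [L → X * L .] }  — reduce
  I9: { [E → B . d] }  — shift
  I10: { [X → * E .] }  — reduce
  I11: { [B → L . * L] }  — shift
  I12: { [E → d .] }  — reduce
  I13: { [B → x . *], [L → x . X *], [X → . * E], [X → .] }  — shift, reduce
  I14: { [B → . L * L], [B → . x *], [B → x * .], [E → . B d], [E → . d], [L → . X * L], [L → . x X *], [X → * . E], [X → . * E], [X → .] }  — shift, 2 reduces
  I15: { [B → L * . L], [L → . X * L], [L → . x X *], [X → . * E], [X → .] }  — shift, reduce
  I16: { [B → L * L .] }  — reduce
  I17: { [E → B d .] }  — reduce

I0 contains reduce item [X → .] and shift items [L → . x X *], [X → . * E] — shift-reduce conflict.
I1 contains reduce item [X → .] and shift items [B → . x *], [E → . d], [L → . x X *], [X → . * E] — shift-reduce conflict.
I4 contains reduce item [X → .] and shift item [X → . * E] — shift-reduce conflict.
I7 contains reduce item [X → .] and shift items [L → . x X *], [X → . * E] — shift-reduce conflict.
I13 contains reduce item [X → .] and shift items [B → x . *], [X → . * E] — shift-reduce conflict.
I14 contains reduce items [B → x * .], [X → .] and shift items [B → . x *], [E → . d], [L → . x X *], [X → . * E] — shift-reduce conflict.
I15 contains reduce item [X → .] and shift items [L → . x X *], [X → . * E] — shift-reduce conflict.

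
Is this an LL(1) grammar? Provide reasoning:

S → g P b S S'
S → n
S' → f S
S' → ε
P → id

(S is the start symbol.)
No. Predict set conflict for S': { 'f' }

Relevant sets:
  FOLLOW(S') = { $, 'f' }

For S:
  PREDICT(S → g P b S S') = { 'g' }
  PREDICT(S → n) = { 'n' }
For S':
  PREDICT(S' → f S) = { 'f' }
  PREDICT(S' → ε) = { $, 'f' }
P has a single production, so nothing to check there.

Conflict found: Predict set conflict for S': { 'f' }
The grammar is NOT LL(1).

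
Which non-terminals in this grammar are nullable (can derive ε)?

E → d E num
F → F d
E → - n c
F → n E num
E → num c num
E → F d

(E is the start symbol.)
None

There are no ε-productions, so no non-terminal can derive ε.
No non-terminals are nullable.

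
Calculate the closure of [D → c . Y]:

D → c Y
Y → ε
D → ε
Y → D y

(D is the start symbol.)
To compute CLOSURE, for each item [A → α.Bβ] where B is a non-terminal, add [B → .γ] for all productions B → γ; repeat for the newly added items until nothing changes.

Start with: [D → c . Y]
  [D → c . Y] has the dot before Y: add [Y → .], [Y → . D y]
  [Y → . D y] has the dot before D: add [D → . c Y], [D → .]
No further items can be added.

CLOSURE = { [D → . c Y], [D → .], [D → c . Y], [Y → . D y], [Y → .] }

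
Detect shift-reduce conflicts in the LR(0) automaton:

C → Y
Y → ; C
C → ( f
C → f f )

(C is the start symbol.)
No shift-reduce conflicts

A shift-reduce conflict occurs when an LR(0) state has both:
  - a complete (reduce) item [A → α .] (dot at the end), and
  - a shift item [B → β . c γ] (dot before a terminal).

Augment with C' → C and build the canonical LR(0) collection (I0 = CLOSURE({[C' → . C]}), then GOTO on every symbol after a dot until no new states appear). It has 10 states:
  I0: { [C → . ( f], [C → . Y], [C → . f f )], [C' → . C], [Y → . ; C] }  — shift
  I1: { [C → ( . f] }  — shift
  I2: { [C → . ( f], [C → . Y], [C → . f f )], [Y → . ; C], [Y → ; . C] }  — shift
  I3: { [C' → C .] }  — accept
  I4: { [C → Y .] }  — reduce
  I5: { [C → f . f )] }  — shift
  I6: { [C → f f . )] }  — shift
  I7: { [C → f f ) .] }  — reduce
  I8: { [Y → ; C .] }  — reduce
  I9: { [C → ( f .] }  — reduce

No state contains both a complete item and a shift item.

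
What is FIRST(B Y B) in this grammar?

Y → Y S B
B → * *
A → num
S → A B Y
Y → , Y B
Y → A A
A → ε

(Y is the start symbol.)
{ '*' }

FIRST sets of the non-terminals involved (from the grammar, by fixed-point iteration):
  FIRST(B) = { '*' }

To compute FIRST(B Y B), process the symbols left to right:
Symbol B is a non-terminal. Add FIRST(B) \ {ε} = { '*' }
B is not nullable (ε ∉ FIRST(B)), so stop here.
FIRST(B Y B) = { '*' }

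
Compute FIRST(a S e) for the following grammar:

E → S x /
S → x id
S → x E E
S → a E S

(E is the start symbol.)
{ 'a' }

To compute FIRST(a S e), process the symbols left to right:
Symbol a is a terminal. Add 'a' and stop.
FIRST(a S e) = { 'a' }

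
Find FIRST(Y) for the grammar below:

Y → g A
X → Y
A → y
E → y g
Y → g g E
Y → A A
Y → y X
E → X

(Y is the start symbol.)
To compute FIRST(Y), examine every production with Y on the left-hand side, reading each right-hand side left to right until a non-nullable symbol is reached.

FIRST sets of the other non-terminals involved (by the same procedure, iterated to a fixed point):
  FIRST(A) = { 'y' }

From Y → g A:
  - g is a terminal: add 'g' and stop
From Y → g g E:
  - g is a terminal: add 'g' and stop
From Y → A A:
  - A is a non-terminal: add FIRST(A) \ {ε} = { 'y' }
    A is not nullable, so stop
From Y → y X:
  - y is a terminal: add 'y' and stop

Collecting: FIRST(Y) = { 'g', 'y' }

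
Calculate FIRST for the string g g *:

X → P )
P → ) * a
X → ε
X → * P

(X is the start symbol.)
{ 'g' }

To compute FIRST(g g *), process the symbols left to right:
Symbol g is a terminal. Add 'g' and stop.
FIRST(g g *) = { 'g' }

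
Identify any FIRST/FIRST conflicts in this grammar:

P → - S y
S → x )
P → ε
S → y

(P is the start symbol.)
No FIRST/FIRST conflicts.

A FIRST/FIRST conflict occurs when two productions N → α and N → β for the same non-terminal have FIRST(α) ∩ FIRST(β) ≠ ∅ (with ε ∈ FIRST of a nullable right-hand side, so two nullable alternatives also conflict).

Productions for P:
  P → - S y: FIRST = { '-' }
  P → ε: FIRST = { ε }
Productions for S:
  S → x ): FIRST = { 'x' }
  S → y: FIRST = { 'y' }

All alternatives of each non-terminal have pairwise disjoint FIRST sets.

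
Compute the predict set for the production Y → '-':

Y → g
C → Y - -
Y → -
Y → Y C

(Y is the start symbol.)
PREDICT(Y → '-') = (FIRST(RHS) \ {ε}) ∪ (FOLLOW(Y) if ε ∈ FIRST(RHS), i.e. RHS ⇒* ε)
FIRST('-') = { '-' }
ε ∉ FIRST('-'), so FOLLOW(Y) is not added.
PREDICT(Y → '-') = { '-' }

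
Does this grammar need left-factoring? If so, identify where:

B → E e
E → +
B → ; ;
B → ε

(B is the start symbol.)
No, left-factoring is not needed

Left-factoring is needed when two productions for the same non-terminal
share a common prefix on the right-hand side.

Productions for B:
  B → E e
  B → ; ;
  B → ε

No common prefixes found.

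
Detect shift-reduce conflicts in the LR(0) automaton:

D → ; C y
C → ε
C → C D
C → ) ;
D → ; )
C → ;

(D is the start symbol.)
Yes — I1: [C → .] vs [C → . ) ;]; I3: [D → ; ) .] vs [C → ) . ;]

A shift-reduce conflict occurs when an LR(0) state has both:
  - a complete (reduce) item [A → α .] (dot at the end), and
  - a shift item [B → β . c γ] (dot before a terminal).

Augment with D' → D and build the canonical LR(0) collection (I0 = CLOSURE({[D' → . D]}), then GOTO on every symbol after a dot until no new states appear). It has 9 states:
  I0: { [D → . ; )], [D → . ; C y], [D' → . D] }  — shift
  I1: { [C → . ) ;], [C → . ;], [C → . C D], [C → .], [D → ; . )], [D → ; . C y] }  — shift, reduce
  I2: { [D' → D .] }  — accept
  I3: { [C → ) . ;], [D → ; ) .] }  — shift, reduce
  I4: { [C → ; .] }  — reduce
  I5: { [C → C . D], [D → . ; )], [D → . ; C y], [D → ; C . y] }  — shift
  I6: { [C → C D .] }  — reduce
  I7: { [D → ; C y .] }  — reduce
  I8: { [C → ) ; .] }  — reduce

I1 contains reduce item [C → .] and shift items [C → . ) ;], [C → . ;], [D → ; . )] — shift-reduce conflict.
I3 contains reduce item [D → ; ) .] and shift item [C → ) . ;] — shift-reduce conflict.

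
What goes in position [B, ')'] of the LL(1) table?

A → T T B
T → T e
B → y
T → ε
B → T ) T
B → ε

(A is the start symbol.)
To find M[B, ')'], we find productions for B where ')' is in the predict set (PREDICT(N → α) = (FIRST(α) \ {ε}) ∪ (FOLLOW(N) if α ⇒* ε)).

Relevant sets:
  FIRST(T) = { 'e', ε }
  FOLLOW(B) = { $ }

B → y: PREDICT = { 'y' }
B → T ) T: PREDICT = { ')', 'e' }
  ')' is in predict set, so this production goes in M[B, ')']
B → ε: PREDICT = { $ }

M[B, ')'] = B → T ) T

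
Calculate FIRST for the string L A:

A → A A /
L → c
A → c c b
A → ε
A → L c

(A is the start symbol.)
FIRST sets of the non-terminals involved (from the grammar, by fixed-point iteration):
  FIRST(L) = { 'c' }

To compute FIRST(L A), process the symbols left to right:
Symbol L is a non-terminal. Add FIRST(L) \ {ε} = { 'c' }
L is not nullable (ε ∉ FIRST(L)), so stop here.
FIRST(L A) = { 'c' }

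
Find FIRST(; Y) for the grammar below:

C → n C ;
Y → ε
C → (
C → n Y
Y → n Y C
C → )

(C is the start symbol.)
{ ';' }

To compute FIRST(; Y), process the symbols left to right:
Symbol ; is a terminal. Add ';' and stop.
FIRST(; Y) = { ';' }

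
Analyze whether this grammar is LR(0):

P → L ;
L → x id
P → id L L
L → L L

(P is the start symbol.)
No. Shift-reduce conflict between [L → L L .] and [L → . x id]

A grammar is LR(0) if no state in the canonical LR(0) collection has:
  - both a shift item (dot before a terminal) and a complete item (shift-reduce conflict), or
  - two or more complete items (reduce-reduce conflict; the accept item [P' → P .] counts as a complete item here).

Augment with P' → P and build the canonical LR(0) collection (I0 = CLOSURE({[P' → . P]}), then GOTO on every symbol after a dot until no new states appear). It has 10 states:
  I0: { [L → . L L], [L → . x id], [P → . L ;], [P → . id L L], [P' → . P] }  — shift
  I1: { [L → . L L], [L → . x id], [L → L . L], [P → L . ;] }  — shift
  I2: { [P' → P .] }  — accept
  I3: { [L → . L L], [L → . x id], [P → id . L L] }  — shift
  I4: { [L → x . id] }  — shift
  I5: { [L → x id .] }  — reduce
  I6: { [L → . L L], [L → . x id], [L → L . L], [P → id L . L] }  — shift
  I7: { [L → . L L], [L → . x id], [L → L . L], [L → L L .], [P → id L L .] }  — shift, 2 reduces
  I8: { [L → . L L], [L → . x id], [L → L . L], [L → L L .] }  — shift, reduce
  I9: { [P → L ; .] }  — reduce

Conflict in state I7:
  Shift-reduce conflict between [L → L L .] and [L → . x id]
So the grammar is NOT LR(0).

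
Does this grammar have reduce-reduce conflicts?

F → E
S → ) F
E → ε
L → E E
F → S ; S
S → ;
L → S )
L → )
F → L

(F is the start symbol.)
Yes — I1: [E → .] vs [L → ) .]; I3: [E → .] vs [F → E .]

Augment with F' → F and build the canonical LR(0) collection (I0 = CLOSURE({[F' → . F]}), then GOTO on every symbol after a dot until no new states appear). It has 13 states:
  I0: { [E → .], [F → . E], [F → . L], [F → . S ; S], [F' → . F], [L → . )], [L → . E E], [L → . S )], [S → . ) F], [S → . ;] }  — shift, reduce
  I1: { [E → .], [F → . E], [F → . L], [F → . S ; S], [L → ) .], [L → . )], [L → . E E], [L → . S )], [S → ) . F], [S → . ) F], [S → . ;] }  — shift, 2 reduces
  I2: { [S → ; .] }  — reduce
  I3: { [E → .], [F → E .], [L → E . E] }  — 2 reduces
  I4: { [F' → F .] }  — accept
  I5: { [F → L .] }  — reduce
  I6: { [F → S . ; S], [L → S . )] }  — shift
  I7: { [L → S ) .] }  — reduce
  I8: { [F → S ; . S], [S → . ) F], [S → . ;] }  — shift
  I9: { [E → .], [F → . E], [F → . L], [F → . S ; S], [L → . )], [L → . E E], [L → . S )], [S → ) . F], [S → . ) F], [S → . ;] }  — shift, reduce
  I10: { [F → S ; S .] }  — reduce
  I11: { [S → ) F .] }  — reduce
  I12: { [L → E E .] }  — reduce

I1 contains complete items [E → .], [L → ) .] — reduce-reduce conflict.
I3 contains complete items [E → .], [F → E .] — reduce-reduce conflict.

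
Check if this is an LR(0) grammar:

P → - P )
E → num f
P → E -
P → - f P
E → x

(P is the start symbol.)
A grammar is LR(0) if no state in the canonical LR(0) collection has:
  - both a shift item (dot before a terminal) and a complete item (shift-reduce conflict), or
  - two or more complete items (reduce-reduce conflict; the accept item [P' → P .] counts as a complete item here).

Augment with P' → P and build the canonical LR(0) collection (I0 = CLOSURE({[P' → . P]}), then GOTO on every symbol after a dot until no new states appear). It has 12 states:
  I0: { [E → . num f], [E → . x], [P → . - P )], [P → . - f P], [P → . E -], [P' → . P] }  — shift
  I1: { [E → . num f], [E → . x], [P → - . P )], [P → - . f P], [P → . - P )], [P → . - f P], [P → . E -] }  — shift
  I2: { [P → E . -] }  — shift
  I3: { [P' → P .] }  — accept
  I4: { [E → num . f] }  — shift
  I5: { [E → x .] }  — reduce
  I6: { [E → num f .] }  — reduce
  I7: { [P → E - .] }  — reduce
  I8: { [P → - P . )] }  — shift
  I9: { [E → . num f], [E → . x], [P → - f . P], [P → . - P )], [P → . - f P], [P → . E -] }  — shift
  I10: { [P → - f P .] }  — reduce
  I11: { [P → - P ) .] }  — reduce

Every state is either a pure shift/goto state or contains exactly one complete item and nothing to shift — no conflicts. The grammar is LR(0).

Answer: Yes, the grammar is LR(0)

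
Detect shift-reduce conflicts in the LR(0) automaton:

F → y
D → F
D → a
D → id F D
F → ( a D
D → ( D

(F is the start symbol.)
Augment with F' → F and build the canonical LR(0) collection (I0 = CLOSURE({[F' → . F]}), then GOTO on every symbol after a dot until no new states appear). It has 14 states:
  I0: { [F → . ( a D], [F → . y], [F' → . F] }  — shift
  I1: { [F → ( . a D] }  — shift
  I2: { [F' → F .] }  — accept
  I3: { [F → y .] }  — reduce
  I4: { [D → . ( D], [D → . F], [D → . a], [D → . id F D], [F → ( a . D], [F → . ( a D], [F → . y] }  — shift
  I5: { [D → ( . D], [D → . ( D], [D → . F], [D → . a], [D → . id F D], [F → ( . a D], [F → . ( a D], [F → . y] }  — shift
  I6: { [F → ( a D .] }  — reduce
  I7: { [D → F .] }  — reduce
  I8: { [D → a .] }  — reduce
  I9: { [D → id . F D], [F → . ( a D], [F → . y] }  — shift
  I10: { [D → . ( D], [D → . F], [D → . a], [D → . id F D], [D → id F . D], [F → . ( a D], [F → . y] }  — shift
  I11: { [D → id F D .] }  — reduce
  I12: { [D → ( D .] }  — reduce
  I13: { [D → . ( D], [D → . F], [D → . a], [D → . id F D], [D → a .], [F → ( a . D], [F → . ( a D], [F → . y] }  — shift, reduce

I13 contains reduce item [D → a .] and shift items [D → . ( D], [D → . a], [D → . id F D], [F → . ( a D], [F → . y] — shift-reduce conflict.

Answer: Yes — I13: [D → a .] vs [D → . ( D]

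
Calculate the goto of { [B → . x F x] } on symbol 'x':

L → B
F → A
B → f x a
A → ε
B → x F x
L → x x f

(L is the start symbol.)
{ [A → .], [B → x . F x], [F → . A] }

GOTO(I, 'x') = CLOSURE({ [A → αX.β] : [A → α.Xβ] ∈ I, X = 'x' })

Items with dot before 'x', with the dot advanced:
  [B → . x F x] → [B → x . F x]
Closure of the advanced items:
  [B → x . F x] has the dot before F: add [F → . A]
  [F → . A] has the dot before A: add [A → .]

GOTO = { [A → .], [B → x . F x], [F → . A] }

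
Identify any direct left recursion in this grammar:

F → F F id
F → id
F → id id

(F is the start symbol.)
Yes, F is left-recursive

Direct left recursion occurs when N → N α for some non-terminal N (the right-hand side begins with the left-hand side itself).

F → F F id: LEFT RECURSIVE (starts with F)
F → id: starts with id
F → id id: starts with id

The grammar has direct left recursion on: F.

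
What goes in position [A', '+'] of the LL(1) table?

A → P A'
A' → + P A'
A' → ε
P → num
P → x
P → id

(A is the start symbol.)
A' → + P A'

To find M[A', '+'], we find productions for A' where '+' is in the predict set (PREDICT(N → α) = (FIRST(α) \ {ε}) ∪ (FOLLOW(N) if α ⇒* ε)).

Relevant sets:
  FOLLOW(A') = { $ }

A' → + P A': PREDICT = { '+' }
  '+' is in predict set, so this production goes in M[A', '+']
A' → ε: PREDICT = { $ }

M[A', '+'] = A' → + P A'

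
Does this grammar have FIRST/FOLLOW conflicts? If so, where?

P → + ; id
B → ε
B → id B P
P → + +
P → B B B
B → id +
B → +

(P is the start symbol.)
Yes. P → '+' ';' id with FOLLOW(P) on { '+' }; P → '+' '+' with FOLLOW(P) on { '+' }; B → id B P with FOLLOW(B) on { 'id' }; B → id '+' with FOLLOW(B) on { 'id' }; B → '+' with FOLLOW(B) on { '+' }

A FIRST/FOLLOW conflict occurs when a non-terminal N has a nullable alternative N → β (β ⇒* ε) and another alternative N → α with FIRST(α) ∩ FOLLOW(N) ≠ ∅: on such a lookahead the parser cannot decide between expanding α and letting N vanish via β.

Nullable non-terminals: B, P.
FIRST sets used below: FIRST(B) = { '+', 'id', ε }

B: nullable alternative(s) B → ε; FOLLOW(B) = { $, '+', 'id' }
  B → ε: FIRST \ {ε} = { } — this is the only nullable alternative, skip
  B → id B P: FIRST \ {ε} = { 'id' } — overlaps FOLLOW(B) on { 'id' }: CONFLICT
  B → id +: FIRST \ {ε} = { 'id' } — overlaps FOLLOW(B) on { 'id' }: CONFLICT
  B → +: FIRST \ {ε} = { '+' } — overlaps FOLLOW(B) on { '+' }: CONFLICT

P: nullable alternative(s) P → B B B; FOLLOW(P) = { $, '+', 'id' }
  P → + ; id: FIRST \ {ε} = { '+' } — overlaps FOLLOW(P) on { '+' }: CONFLICT
  P → + +: FIRST \ {ε} = { '+' } — overlaps FOLLOW(P) on { '+' }: CONFLICT
  P → B B B: FIRST \ {ε} = { '+', 'id' } — this is the only nullable alternative, skip

So the grammar has 5 FIRST/FOLLOW conflicts (marked CONFLICT above).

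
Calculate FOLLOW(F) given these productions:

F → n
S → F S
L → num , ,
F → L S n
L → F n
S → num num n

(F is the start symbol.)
{ $, 'n', 'num' }

F is the start symbol, so $ ∈ FOLLOW(F).
In S → F S: F is followed by S, add FIRST(S) \ {ε} = { 'n', 'num' }
In L → F n: F is followed by n, add FIRST(n) \ {ε} = { 'n' }

Taking the union: FOLLOW(F) = { $, 'n', 'num' }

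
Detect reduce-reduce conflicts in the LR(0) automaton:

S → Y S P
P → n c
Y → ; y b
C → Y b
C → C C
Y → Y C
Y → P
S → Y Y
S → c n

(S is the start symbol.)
No reduce-reduce conflicts

Augment with S' → S and build the canonical LR(0) collection (I0 = CLOSURE({[S' → . S]}), then GOTO on every symbol after a dot until no new states appear). It has 18 states:
  I0: { [P → . n c], [S → . Y S P], [S → . Y Y], [S → . c n], [S' → . S], [Y → . ; y b], [Y → . P], [Y → . Y C] }  — shift
  I1: { [Y → ; . y b] }  — shift
  I2: { [Y → P .] }  — reduce
  I3: { [S' → S .] }  — accept
  I4: { [C → . C C], [C → . Y b], [P → . n c], [S → . Y S P], [S → . Y Y], [S → . c n], [S → Y . S P], [S → Y . Y], [Y → . ; y b], [Y → . P], [Y → . Y C], [Y → Y . C] }  — shift
  I5: { [S → c . n] }  — shift
  I6: { [P → n . c] }  — shift
  I7: { [P → n c .] }  — reduce
  I8: { [S → c n .] }  — reduce
  I9: { [C → . C C], [C → . Y b], [C → C . C], [P → . n c], [Y → . ; y b], [Y → . P], [Y → . Y C], [Y → Y C .] }  — shift, reduce
  I10: { [P → . n c], [S → Y S . P] }  — shift
  I11: { [C → . C C], [C → . Y b], [C → Y . b], [P → . n c], [S → . Y S P], [S → . Y Y], [S → . c n], [S → Y . S P], [S → Y . Y], [S → Y Y .], [Y → . ; y b], [Y → . P], [Y → . Y C], [Y → Y . C] }  — shift, reduce
  I12: { [C → Y b .] }  — reduce
  I13: { [S → Y S P .] }  — reduce
  I14: { [C → . C C], [C → . Y b], [C → C . C], [C → C C .], [P → . n c], [Y → . ; y b], [Y → . P], [Y → . Y C] }  — shift, reduce
  I15: { [C → . C C], [C → . Y b], [C → Y . b], [P → . n c], [Y → . ; y b], [Y → . P], [Y → . Y C], [Y → Y . C] }  — shift
  I16: { [Y → ; y . b] }  — shift
  I17: { [Y → ; y b .] }  — reduce

No state contains more than one complete item.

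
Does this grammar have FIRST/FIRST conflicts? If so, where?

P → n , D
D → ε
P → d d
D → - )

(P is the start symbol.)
No FIRST/FIRST conflicts.

A FIRST/FIRST conflict occurs when two productions N → α and N → β for the same non-terminal have FIRST(α) ∩ FIRST(β) ≠ ∅ (with ε ∈ FIRST of a nullable right-hand side, so two nullable alternatives also conflict).

Productions for P:
  P → n , D: FIRST = { 'n' }
  P → d d: FIRST = { 'd' }
Productions for D:
  D → ε: FIRST = { ε }
  D → - ): FIRST = { '-' }

All alternatives of each non-terminal have pairwise disjoint FIRST sets.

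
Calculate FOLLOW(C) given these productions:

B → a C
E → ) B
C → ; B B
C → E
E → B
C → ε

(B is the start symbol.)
To compute FOLLOW(C), find every occurrence of C on a right-hand side N → α C β: add FIRST(β) \ {ε}, and if β is empty or nullable also add FOLLOW(N). Iterate to a fixed point.

In B → a C: C is at the end, add FOLLOW(B)

The FOLLOW sets referred to above (computed the same way, to a fixed point):
  FOLLOW(B) = { $, 'a' }

Taking the union: FOLLOW(C) = { $, 'a' }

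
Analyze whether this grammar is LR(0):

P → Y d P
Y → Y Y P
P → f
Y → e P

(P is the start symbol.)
Yes, the grammar is LR(0)

A grammar is LR(0) if no state in the canonical LR(0) collection has:
  - both a shift item (dot before a terminal) and a complete item (shift-reduce conflict), or
  - two or more complete items (reduce-reduce conflict; the accept item [P' → P .] counts as a complete item here).

Augment with P' → P and build the canonical LR(0) collection (I0 = CLOSURE({[P' → . P]}), then GOTO on every symbol after a dot until no new states appear). It has 11 states:
  I0: { [P → . Y d P], [P → . f], [P' → . P], [Y → . Y Y P], [Y → . e P] }  — shift
  I1: { [P' → P .] }  — accept
  I2: { [P → Y . d P], [Y → . Y Y P], [Y → . e P], [Y → Y . Y P] }  — shift
  I3: { [P → . Y d P], [P → . f], [Y → . Y Y P], [Y → . e P], [Y → e . P] }  — shift
  I4: { [P → f .] }  — reduce
  I5: { [Y → e P .] }  — reduce
  I6: { [P → . Y d P], [P → . f], [Y → . Y Y P], [Y → . e P], [Y → Y . Y P], [Y → Y Y . P] }  — shift
  I7: { [P → . Y d P], [P → . f], [P → Y d . P], [Y → . Y Y P], [Y → . e P] }  — shift
  I8: { [P → Y d P .] }  — reduce
  I9: { [Y → Y Y P .] }  — reduce
  I10: { [P → . Y d P], [P → . f], [P → Y . d P], [Y → . Y Y P], [Y → . e P], [Y → Y . Y P], [Y → Y Y . P] }  — shift

Every state is either a pure shift/goto state or contains exactly one complete item and nothing to shift — no conflicts. The grammar is LR(0).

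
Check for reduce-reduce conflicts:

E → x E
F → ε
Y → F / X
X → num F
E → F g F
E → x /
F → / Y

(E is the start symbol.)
Yes — I5: [E → x / .] vs [F → .]

Augment with E' → E and build the canonical LR(0) collection (I0 = CLOSURE({[E' → . E]}), then GOTO on every symbol after a dot until no new states appear). It has 15 states:
  I0: { [E → . F g F], [E → . x /], [E → . x E], [E' → . E], [F → . / Y], [F → .] }  — shift, reduce
  I1: { [F → . / Y], [F → .], [F → / . Y], [Y → . F / X] }  — shift, reduce
  I2: { [E' → E .] }  — accept
  I3: { [E → F . g F] }  — shift
  I4: { [E → . F g F], [E → . x /], [E → . x E], [E → x . /], [E → x . E], [F → . / Y], [F → .] }  — shift, reduce
  I5: { [E → x / .], [F → . / Y], [F → .], [F → / . Y], [Y → . F / X] }  — shift, 2 reduces
  I6: { [E → x E .] }  — reduce
  I7: { [Y → F . / X] }  — shift
  I8: { [F → / Y .] }  — reduce
  I9: { [X → . num F], [Y → F / . X] }  — shift
  I10: { [Y → F / X .] }  — reduce
  I11: { [F → . / Y], [F → .], [X → num . F] }  — shift, reduce
  I12: { [X → num F .] }  — reduce
  I13: { [E → F g . F], [F → . / Y], [F → .] }  — shift, reduce
  I14: { [E → F g F .] }  — reduce

I5 contains complete items [E → x / .], [F → .] — reduce-reduce conflict.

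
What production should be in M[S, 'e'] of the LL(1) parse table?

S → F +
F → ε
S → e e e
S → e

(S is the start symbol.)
S → e e e, S → e

To find M[S, 'e'], we find productions for S where 'e' is in the predict set (PREDICT(N → α) = (FIRST(α) \ {ε}) ∪ (FOLLOW(N) if α ⇒* ε)).

Relevant sets:
  FIRST(F) = { ε }

S → F +: PREDICT = { '+' }
S → e e e: PREDICT = { 'e' }
  'e' is in predict set, so this production goes in M[S, 'e']
S → e: PREDICT = { 'e' }
  'e' is in predict set, so this production goes in M[S, 'e']

M[S, 'e'] = S → e e e, S → e  (a multiply-defined cell — the grammar is not LL(1))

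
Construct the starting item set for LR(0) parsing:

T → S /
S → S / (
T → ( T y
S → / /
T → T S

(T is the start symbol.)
First, augment the grammar with T' → T
I₀ = CLOSURE({ [T' → . T] }):
  [T' → . T] has the dot before T: add [T → . S /], [T → . ( T y], [T → . T S]
  [T → . S /] has the dot before S: add [S → . S / (], [S → . / /]
No further items can be added.

I₀ = { [S → . / /], [S → . S / (], [T → . ( T y], [T → . S /], [T → . T S], [T' → . T] }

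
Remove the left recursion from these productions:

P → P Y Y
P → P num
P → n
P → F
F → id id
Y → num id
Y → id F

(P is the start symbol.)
P → n P'
P → F P'
P' → Y Y P'
P' → num P'
P' → ε
F → id id
Y → num id
Y → id F

P is directly left-recursive. The standard transformation for
  A → A α₁ | ... | A α_m | β₁ | ... | β_n
is
  A  → β₁ A' | ... | β_n A'
  A' → α₁ A' | ... | α_m A' | ε

P → n becomes P → n P'
P → F becomes P → F P'
P → P Y Y becomes P' → Y Y P'
P → P num becomes P' → num P'
Add P' → ε

Productions for other non-terminals are unchanged:
  F → id id
  Y → num id
  Y → id F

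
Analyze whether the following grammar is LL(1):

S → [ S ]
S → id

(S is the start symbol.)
Yes, the grammar is LL(1).

A grammar is LL(1) if for each non-terminal N with multiple productions, the predict sets of those productions are pairwise disjoint, where PREDICT(N → α) = (FIRST(α) \ {ε}) ∪ (FOLLOW(N) if α ⇒* ε).

For S:
  PREDICT(S → '[' S ']') = { '[' }
  PREDICT(S → id) = { 'id' }

All predict sets are disjoint. The grammar IS LL(1).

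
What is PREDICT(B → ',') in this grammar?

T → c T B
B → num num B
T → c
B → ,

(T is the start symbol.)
PREDICT(B → ',') = (FIRST(RHS) \ {ε}) ∪ (FOLLOW(B) if ε ∈ FIRST(RHS), i.e. RHS ⇒* ε)
FIRST(',') = { ',' }
ε ∉ FIRST(','), so FOLLOW(B) is not added.
PREDICT(B → ',') = { ',' }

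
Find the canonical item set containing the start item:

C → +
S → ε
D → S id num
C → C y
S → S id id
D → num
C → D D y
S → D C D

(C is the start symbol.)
{ [C → . +], [C → . C y], [C → . D D y], [C' → . C], [D → . S id num], [D → . num], [S → . D C D], [S → . S id id], [S → .] }

First, augment the grammar with C' → C
I₀ = CLOSURE({ [C' → . C] }):
  [C' → . C] has the dot before C: add [C → . +], [C → . C y], [C → . D D y]
  [C → . D D y] has the dot before D: add [D → . S id num], [D → . num]
  [D → . S id num] has the dot before S: add [S → .], [S → . S id id], [S → . D C D]
No further items can be added.

I₀ = { [C → . +], [C → . C y], [C → . D D y], [C' → . C], [D → . S id num], [D → . num], [S → . D C D], [S → . S id id], [S → .] }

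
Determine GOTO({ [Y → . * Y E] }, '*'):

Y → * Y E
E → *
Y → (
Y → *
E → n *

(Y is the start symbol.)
GOTO(I, '*') = CLOSURE({ [A → αX.β] : [A → α.Xβ] ∈ I, X = '*' })

Items with dot before '*', with the dot advanced:
  [Y → . * Y E] → [Y → * . Y E]
Closure of the advanced items:
  [Y → * . Y E] has the dot before Y: add [Y → . * Y E], [Y → . (], [Y → . *]

GOTO = { [Y → * . Y E], [Y → . (], [Y → . * Y E], [Y → . *] }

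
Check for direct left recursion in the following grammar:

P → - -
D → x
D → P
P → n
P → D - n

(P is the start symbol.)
Direct left recursion occurs when N → N α for some non-terminal N (the right-hand side begins with the left-hand side itself).

P → - -: starts with '-'
D → x: starts with x
D → P: starts with P
P → n: starts with n
P → D - n: starts with D

No direct left recursion found.

Answer: No direct left recursion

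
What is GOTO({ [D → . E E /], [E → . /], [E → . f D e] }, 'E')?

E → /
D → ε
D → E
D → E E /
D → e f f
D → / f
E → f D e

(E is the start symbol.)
GOTO(I, 'E') = CLOSURE({ [A → αX.β] : [A → α.Xβ] ∈ I, X = 'E' })

Items with dot before 'E', with the dot advanced:
  [D → . E E /] → [D → E . E /]
Closure of the advanced items:
  [D → E . E /] has the dot before E: add [E → . /], [E → . f D e]

GOTO = { [D → E . E /], [E → . /], [E → . f D e] }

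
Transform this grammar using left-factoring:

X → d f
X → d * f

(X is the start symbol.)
Left-factoring transforms A → αβ₁ | αβ₂ into A → αA' and A' → β₁ | β₂
(α is the longest common prefix among the alternatives). Repeat until
no nonterminal has two alternatives with a common prefix.

Round 1: X has alternatives sharing prefix 'd'. Introduce X': X → d X'
  Add: X' → f
  Add: X' → * f

No remaining common prefixes — done.

Resulting grammar:
X → d X'
X' → f
X' → * f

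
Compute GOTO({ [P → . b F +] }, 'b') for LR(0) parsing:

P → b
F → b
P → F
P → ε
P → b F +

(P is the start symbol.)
GOTO(I, 'b') = CLOSURE({ [A → αX.β] : [A → α.Xβ] ∈ I, X = 'b' })

Items with dot before 'b', with the dot advanced:
  [P → . b F +] → [P → b . F +]
Closure of the advanced items:
  [P → b . F +] has the dot before F: add [F → . b]

GOTO = { [F → . b], [P → b . F +] }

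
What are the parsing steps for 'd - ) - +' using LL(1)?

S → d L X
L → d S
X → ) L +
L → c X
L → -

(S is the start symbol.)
Stack is shown with the top on the left.

Stack    Input        Action
----------------------------
S $      d - ) - + $  output S → d L X
d L X $  d - ) - + $  match 'd'
L X $    - ) - + $    output L → -
- X $    - ) - + $    match '-'
X $      ) - + $      output X → ) L +
) L + $  ) - + $      match ')'
L + $    - + $        output L → -
- + $    - + $        match '-'
+ $      + $          match '+'
$        $            accept

The string is accepted.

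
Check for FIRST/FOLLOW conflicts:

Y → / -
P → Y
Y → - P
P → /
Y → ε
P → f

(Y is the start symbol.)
No FIRST/FOLLOW conflicts.

A FIRST/FOLLOW conflict occurs when a non-terminal N has a nullable alternative N → β (β ⇒* ε) and another alternative N → α with FIRST(α) ∩ FOLLOW(N) ≠ ∅: on such a lookahead the parser cannot decide between expanding α and letting N vanish via β.

Nullable non-terminals: P, Y.
FIRST sets used below: FIRST(Y) = { '-', '/', ε }

P: nullable alternative(s) P → Y; FOLLOW(P) = { $ }
  P → Y: FIRST \ {ε} = { '-', '/' } — this is the only nullable alternative, skip
  P → /: FIRST \ {ε} = { '/' } — disjoint from FOLLOW(P)
  P → f: FIRST \ {ε} = { 'f' } — disjoint from FOLLOW(P)

Y: nullable alternative(s) Y → ε; FOLLOW(Y) = { $ }
  Y → / -: FIRST \ {ε} = { '/' } — disjoint from FOLLOW(Y)
  Y → - P: FIRST \ {ε} = { '-' } — disjoint from FOLLOW(Y)
  Y → ε: FIRST \ {ε} = { } — this is the only nullable alternative, skip

No FIRST/FOLLOW conflicts found.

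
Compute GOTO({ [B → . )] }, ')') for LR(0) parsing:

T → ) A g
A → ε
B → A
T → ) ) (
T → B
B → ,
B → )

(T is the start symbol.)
{ [B → ) .] }

GOTO(I, ')') = CLOSURE({ [A → αX.β] : [A → α.Xβ] ∈ I, X = ')' })

Items with dot before ')', with the dot advanced:
  [B → . )] → [B → ) .]
Closure adds nothing (no advanced item has the dot before a non-terminal).

GOTO = { [B → ) .] }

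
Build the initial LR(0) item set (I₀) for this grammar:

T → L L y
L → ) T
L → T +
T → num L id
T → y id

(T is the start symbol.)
First, augment the grammar with T' → T
I₀ = CLOSURE({ [T' → . T] }):
  [T' → . T] has the dot before T: add [T → . L L y], [T → . num L id], [T → . y id]
  [T → . L L y] has the dot before L: add [L → . ) T], [L → . T +]
No further items can be added.

I₀ = { [L → . ) T], [L → . T +], [T → . L L y], [T → . num L id], [T → . y id], [T' → . T] }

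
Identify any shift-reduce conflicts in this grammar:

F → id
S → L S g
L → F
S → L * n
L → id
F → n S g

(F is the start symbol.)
Augment with F' → F and build the canonical LR(0) collection (I0 = CLOSURE({[F' → . F]}), then GOTO on every symbol after a dot until no new states appear). It has 13 states:
  I0: { [F → . id], [F → . n S g], [F' → . F] }  — shift
  I1: { [F' → F .] }  — accept
  I2: { [F → id .] }  — reduce
  I3: { [F → . id], [F → . n S g], [F → n . S g], [L → . F], [L → . id], [S → . L * n], [S → . L S g] }  — shift
  I4: { [L → F .] }  — reduce
  I5: { [F → . id], [F → . n S g], [L → . F], [L → . id], [S → . L * n], [S → . L S g], [S → L . * n], [S → L . S g] }  — shift
  I6: { [F → n S . g] }  — shift
  I7: { [F → id .], [L → id .] }  — 2 reduces
  I8: { [F → n S g .] }  — reduce
  I9: { [S → L * . n] }  — shift
  I10: { [S → L S . g] }  — shift
  I11: { [S → L S g .] }  — reduce
  I12: { [S → L * n .] }  — reduce

No state contains both a complete item and a shift item.

Answer: No shift-reduce conflicts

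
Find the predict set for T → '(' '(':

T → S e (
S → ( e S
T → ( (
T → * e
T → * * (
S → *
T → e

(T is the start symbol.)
{ '(' }

PREDICT(T → '(' '(') = (FIRST(RHS) \ {ε}) ∪ (FOLLOW(T) if ε ∈ FIRST(RHS), i.e. RHS ⇒* ε)
FIRST('(' '(') = { '(' }
ε ∉ FIRST('(' '('), so FOLLOW(T) is not added.
PREDICT(T → '(' '(') = { '(' }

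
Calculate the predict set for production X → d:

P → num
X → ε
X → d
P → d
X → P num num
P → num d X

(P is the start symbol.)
PREDICT(X → d) = (FIRST(RHS) \ {ε}) ∪ (FOLLOW(X) if ε ∈ FIRST(RHS), i.e. RHS ⇒* ε)
FIRST(d) = { 'd' }
ε ∉ FIRST(d), so FOLLOW(X) is not added.
PREDICT(X → d) = { 'd' }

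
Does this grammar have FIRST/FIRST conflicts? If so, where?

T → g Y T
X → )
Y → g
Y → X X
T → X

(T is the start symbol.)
A FIRST/FIRST conflict occurs when two productions N → α and N → β for the same non-terminal have FIRST(α) ∩ FIRST(β) ≠ ∅ (with ε ∈ FIRST of a nullable right-hand side, so two nullable alternatives also conflict).

FIRST sets of the non-terminals at (or reachable through a nullable prefix from) the front of some alternative:
  FIRST(X) = { ')' }

Productions for T:
  T → g Y T: FIRST = { 'g' }
  T → X: FIRST = { ')' }
Productions for Y:
  Y → g: FIRST = { 'g' }
  Y → X X: FIRST = { ')' }
X has only one production, so no FIRST/FIRST conflict is possible there.

All alternatives of each non-terminal have pairwise disjoint FIRST sets.

Answer: No FIRST/FIRST conflicts.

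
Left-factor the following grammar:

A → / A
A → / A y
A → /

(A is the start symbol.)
A → / A'
A' → A A''
A'' → ε
A'' → y
A' → ε

Left-factoring transforms A → αβ₁ | αβ₂ into A → αA' and A' → β₁ | β₂
(α is the longest common prefix among the alternatives). Repeat until
no nonterminal has two alternatives with a common prefix.

Round 1: A has alternatives sharing prefix '/'. Introduce A': A → / A'
  Add: A' → A
  Add: A' → A y
  Add: A' → ε

Round 2: A' has alternatives sharing prefix 'A'. Introduce A'': A' → A A''
  Add: A'' → ε
  Add: A'' → y

No remaining common prefixes — done.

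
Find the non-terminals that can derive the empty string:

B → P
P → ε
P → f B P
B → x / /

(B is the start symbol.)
ε-productions: P → ε
So P is immediately nullable.
B → P: every symbol on the right is nullable, so B is nullable too.
Every non-terminal is now nullable.
Nullable = { 'B', 'P' }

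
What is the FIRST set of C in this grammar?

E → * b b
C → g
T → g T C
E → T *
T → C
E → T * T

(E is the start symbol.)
{ 'g' }

From C → g:
  - g is a terminal: add 'g' and stop

Collecting: FIRST(C) = { 'g' }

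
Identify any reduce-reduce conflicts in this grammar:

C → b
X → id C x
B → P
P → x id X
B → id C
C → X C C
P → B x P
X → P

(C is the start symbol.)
Augment with C' → C and build the canonical LR(0) collection (I0 = CLOSURE({[C' → . C]}), then GOTO on every symbol after a dot until no new states appear). It has 18 states:
  I0: { [B → . P], [B → . id C], [C → . X C C], [C → . b], [C' → . C], [P → . B x P], [P → . x id X], [X → . P], [X → . id C x] }  — shift
  I1: { [P → B . x P] }  — shift
  I2: { [C' → C .] }  — accept
  I3: { [B → P .], [X → P .] }  — 2 reduces
  I4: { [B → . P], [B → . id C], [C → . X C C], [C → . b], [C → X . C C], [P → . B x P], [P → . x id X], [X → . P], [X → . id C x] }  — shift
  I5: { [C → b .] }  — reduce
  I6: { [B → . P], [B → . id C], [B → id . C], [C → . X C C], [C → . b], [P → . B x P], [P → . x id X], [X → . P], [X → . id C x], [X → id . C x] }  — shift
  I7: { [P → x . id X] }  — shift
  I8: { [B → . P], [B → . id C], [P → . B x P], [P → . x id X], [P → x id . X], [X → . P], [X → . id C x] }  — shift
  I9: { [P → x id X .] }  — reduce
  I10: { [B → id C .], [X → id C . x] }  — shift, reduce
  I11: { [X → id C x .] }  — reduce
  I12: { [B → . P], [B → . id C], [C → . X C C], [C → . b], [C → X C . C], [P → . B x P], [P → . x id X], [X → . P], [X → . id C x] }  — shift
  I13: { [C → X C C .] }  — reduce
  I14: { [B → . P], [B → . id C], [P → . B x P], [P → . x id X], [P → B x . P] }  — shift
  I15: { [B → P .], [P → B x P .] }  — 2 reduces
  I16: { [B → . P], [B → . id C], [B → id . C], [C → . X C C], [C → . b], [P → . B x P], [P → . x id X], [X → . P], [X → . id C x] }  — shift
  I17: { [B → id C .] }  — reduce

I3 contains complete items [B → P .], [X → P .] — reduce-reduce conflict.
I15 contains complete items [B → P .], [P → B x P .] — reduce-reduce conflict.

Answer: Yes — I3: [B → P .] vs [X → P .]; I15: [B → P .] vs [P → B x P .]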